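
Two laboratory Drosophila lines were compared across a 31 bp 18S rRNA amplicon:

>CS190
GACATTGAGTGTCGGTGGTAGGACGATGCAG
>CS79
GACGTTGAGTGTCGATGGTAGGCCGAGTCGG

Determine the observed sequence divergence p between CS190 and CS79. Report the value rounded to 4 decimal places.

0.1935

The sequences differ at positions 4 (A/G), 15 (G/A), 23 (A/C), 27 (T/G), 28 (G/T), 30 (A/G).
There are 6 differences over 31 sites, so p = 6/31 = 0.1935.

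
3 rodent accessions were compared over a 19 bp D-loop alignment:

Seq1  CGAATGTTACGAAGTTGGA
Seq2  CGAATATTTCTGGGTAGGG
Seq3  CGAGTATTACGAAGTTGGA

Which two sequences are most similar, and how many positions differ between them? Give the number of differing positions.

2

Pairwise Hamming distances:
  Seq1 vs Seq2: 7
  Seq1 vs Seq3: 2
  Seq2 vs Seq3: 7
The smallest is 2, between Seq1 and Seq3.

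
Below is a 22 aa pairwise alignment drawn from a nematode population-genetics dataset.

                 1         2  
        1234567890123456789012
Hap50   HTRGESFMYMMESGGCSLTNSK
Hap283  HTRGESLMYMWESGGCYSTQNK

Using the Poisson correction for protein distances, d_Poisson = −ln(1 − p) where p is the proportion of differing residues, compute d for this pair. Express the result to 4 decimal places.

The sequences differ at positions 7 (F/L), 11 (M/W), 17 (S/Y), 18 (L/S), 20 (N/Q), 21 (S/N).
p = 6/22 = 0.272727.
d = −ln(1 − 0.272727) = −ln(0.727273) = 0.3185.

0.3185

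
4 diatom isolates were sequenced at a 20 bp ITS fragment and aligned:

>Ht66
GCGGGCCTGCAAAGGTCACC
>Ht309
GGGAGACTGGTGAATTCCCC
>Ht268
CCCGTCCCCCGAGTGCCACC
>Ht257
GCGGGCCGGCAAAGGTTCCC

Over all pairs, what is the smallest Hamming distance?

3

Pairwise Hamming distances:
  Ht66 vs Ht309: 9
  Ht66 vs Ht268: 9
  Ht66 vs Ht257: 3
  Ht309 vs Ht268: 16
  Ht309 vs Ht257: 10
  Ht268 vs Ht257: 11
The smallest is 3, between Ht66 and Ht257.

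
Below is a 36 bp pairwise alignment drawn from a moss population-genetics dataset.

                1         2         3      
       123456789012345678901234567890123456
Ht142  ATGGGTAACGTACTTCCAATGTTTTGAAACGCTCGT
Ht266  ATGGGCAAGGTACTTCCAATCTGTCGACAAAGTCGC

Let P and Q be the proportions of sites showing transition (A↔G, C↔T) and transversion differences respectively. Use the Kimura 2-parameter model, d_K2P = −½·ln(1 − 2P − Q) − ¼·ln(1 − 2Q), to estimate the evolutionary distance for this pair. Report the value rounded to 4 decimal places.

Differing sites — 6:T/C (Ti); 9:C/G (Tv); 21:G/C (Tv); 23:T/G (Tv); 25:T/C (Ti); 28:A/C (Tv); 30:C/A (Tv); 31:G/A (Ti); 32:C/G (Tv); 36:T/C (Ti).
Of the 10 differences, 4 transitions and 6 transversions over 36 sites: P = 4/36 = 0.111111, Q = 6/36 = 0.166667.
d = −0.5·ln(0.611111) − 0.25·ln(0.666666) = −0.5·(-0.492477) − 0.25·(-0.405466) = 0.3476.

0.3476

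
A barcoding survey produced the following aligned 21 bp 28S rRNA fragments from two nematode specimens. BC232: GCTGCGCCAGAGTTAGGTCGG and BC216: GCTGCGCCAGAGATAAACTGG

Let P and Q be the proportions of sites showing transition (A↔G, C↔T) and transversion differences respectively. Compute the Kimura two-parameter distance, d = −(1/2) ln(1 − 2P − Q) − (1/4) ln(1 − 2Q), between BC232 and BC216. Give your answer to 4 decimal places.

0.3048

Differing sites — 13:T/A (Tv); 16:G/A (Ti); 17:G/A (Ti); 18:T/C (Ti); 19:C/T (Ti).
Of the 5 differences, 4 transitions and 1 transversion over 21 sites: P = 4/21 = 0.190476, Q = 1/21 = 0.047619.
d = −0.5·ln(0.571429) − 0.25·ln(0.904762) = −0.5·(-0.559615) − 0.25·(-0.100083) = 0.3048.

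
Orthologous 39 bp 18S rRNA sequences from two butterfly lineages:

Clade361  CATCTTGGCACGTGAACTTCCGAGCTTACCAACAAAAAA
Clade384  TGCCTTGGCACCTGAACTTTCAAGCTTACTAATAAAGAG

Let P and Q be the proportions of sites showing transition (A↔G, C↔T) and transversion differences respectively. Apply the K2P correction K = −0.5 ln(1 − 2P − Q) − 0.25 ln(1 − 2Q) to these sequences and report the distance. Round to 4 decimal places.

0.3471

Mismatches occur at site 1 (C/T, transition), site 2 (A/G, transition), site 3 (T/C, transition), site 12 (G/C, transversion), site 20 (C/T, transition), site 22 (G/A, transition), site 30 (C/T, transition), site 33 (C/T, transition), site 37 (A/G, transition), site 39 (A/G, transition).
Of the 10 differences, 9 transitions and 1 transversion over 39 sites: P = 9/39 = 0.230769, Q = 1/39 = 0.025641.
d = −0.5·ln(0.512821) − 0.25·ln(0.948718) = −0.5·(-0.667828) − 0.25·(-0.052644) = 0.3471.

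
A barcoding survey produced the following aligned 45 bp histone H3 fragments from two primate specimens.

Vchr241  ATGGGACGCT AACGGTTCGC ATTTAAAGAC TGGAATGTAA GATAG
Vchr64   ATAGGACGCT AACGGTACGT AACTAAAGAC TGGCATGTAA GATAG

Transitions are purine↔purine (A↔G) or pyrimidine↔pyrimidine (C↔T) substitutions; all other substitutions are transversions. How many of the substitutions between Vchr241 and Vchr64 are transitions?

3

Differing sites — 3:G/A (Ti); 17:T/A (Tv); 20:C/T (Ti); 22:T/A (Tv); 23:T/C (Ti); 34:A/C (Tv).
Of the 6 differences, 3 transitions and 3 transversions, so the answer is 3.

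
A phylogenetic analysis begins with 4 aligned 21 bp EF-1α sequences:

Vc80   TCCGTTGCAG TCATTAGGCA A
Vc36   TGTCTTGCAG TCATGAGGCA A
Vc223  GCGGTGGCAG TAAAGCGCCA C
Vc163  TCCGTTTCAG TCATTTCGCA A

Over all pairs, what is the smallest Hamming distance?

3

Pairwise Hamming distances:
  Vc80 vs Vc36: 4
  Vc80 vs Vc223: 9
  Vc80 vs Vc163: 3
  Vc36 vs Vc223: 10
  Vc36 vs Vc163: 7
  Vc223 vs Vc163: 11
The smallest is 3, between Vc80 and Vc163.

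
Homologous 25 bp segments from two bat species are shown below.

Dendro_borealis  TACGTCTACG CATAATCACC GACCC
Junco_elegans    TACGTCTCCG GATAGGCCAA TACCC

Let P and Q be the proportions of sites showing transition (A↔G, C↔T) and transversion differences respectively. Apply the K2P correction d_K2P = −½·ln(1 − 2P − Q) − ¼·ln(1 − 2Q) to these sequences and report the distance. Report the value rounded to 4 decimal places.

Differing sites — 8:A/C (Tv); 11:C/G (Tv); 15:A/G (Ti); 16:T/G (Tv); 18:A/C (Tv); 19:C/A (Tv); 20:C/A (Tv); 21:G/T (Tv).
Of the 8 differences, 1 transition and 7 transversions over 25 sites: P = 1/25 = 0.040000, Q = 7/25 = 0.280000.
d = −0.5·ln(0.640000) − 0.25·ln(0.440000) = −0.5·(-0.446287) − 0.25·(-0.820981) = 0.4284.

0.4284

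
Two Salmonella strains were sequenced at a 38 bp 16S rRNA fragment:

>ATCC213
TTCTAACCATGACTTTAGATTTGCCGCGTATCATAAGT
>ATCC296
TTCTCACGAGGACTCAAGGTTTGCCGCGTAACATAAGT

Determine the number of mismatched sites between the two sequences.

7

The sequences differ at positions 5 (A/C), 8 (C/G), 10 (T/G), 15 (T/C), 16 (T/A), 19 (A/G), 31 (T/A).
That gives 7 mismatches out of 38 aligned sites, so the Hamming distance is 7.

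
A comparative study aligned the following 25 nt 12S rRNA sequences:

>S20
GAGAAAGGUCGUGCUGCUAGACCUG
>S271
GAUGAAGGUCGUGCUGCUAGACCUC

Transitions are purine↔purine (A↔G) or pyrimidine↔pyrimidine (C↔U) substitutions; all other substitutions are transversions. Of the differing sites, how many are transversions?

Mismatches occur at site 3 (G↔U, transversion), site 4 (A↔G, transition), site 25 (G↔C, transversion).
Of the 3 differences, 1 transition and 2 transversions, so the answer is 2.

2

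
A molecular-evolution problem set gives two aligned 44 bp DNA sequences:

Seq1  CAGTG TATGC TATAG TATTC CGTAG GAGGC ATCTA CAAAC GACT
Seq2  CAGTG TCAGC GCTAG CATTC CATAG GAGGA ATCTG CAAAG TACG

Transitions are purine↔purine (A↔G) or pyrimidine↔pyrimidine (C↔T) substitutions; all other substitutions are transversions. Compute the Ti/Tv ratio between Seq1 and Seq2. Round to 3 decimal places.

Differing sites — 7:A/C (Tv); 8:T/A (Tv); 11:T/G (Tv); 12:A/C (Tv); 16:T/C (Ti); 22:G/A (Ti); 30:C/A (Tv); 35:A/G (Ti); 40:C/G (Tv); 41:G/T (Tv); 44:T/G (Tv).
Of the 11 differences, 3 transitions and 8 transversions, so Ti/Tv = 3/8 = 0.375.

0.375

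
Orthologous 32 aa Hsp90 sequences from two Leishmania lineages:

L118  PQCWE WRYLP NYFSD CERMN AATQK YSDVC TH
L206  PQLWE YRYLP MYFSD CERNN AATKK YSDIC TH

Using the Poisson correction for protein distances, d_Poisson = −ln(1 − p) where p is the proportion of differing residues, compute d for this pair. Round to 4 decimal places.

0.2076

Mismatches occur at site 3 (C/L), site 6 (W/Y), site 11 (N/M), site 19 (M/N), site 24 (Q/K), site 29 (V/I).
p = 6/32 = 0.187500.
d = −ln(1 − 0.187500) = −ln(0.812500) = 0.2076.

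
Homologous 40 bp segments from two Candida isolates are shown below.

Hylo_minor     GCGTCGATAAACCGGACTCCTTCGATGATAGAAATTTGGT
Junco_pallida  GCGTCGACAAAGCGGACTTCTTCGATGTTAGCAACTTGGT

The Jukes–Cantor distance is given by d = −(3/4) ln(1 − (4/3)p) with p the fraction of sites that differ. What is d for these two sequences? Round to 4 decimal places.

0.1674

Differing sites — 8:T/C; 12:C/G; 19:C/T; 28:A/T; 32:A/C; 35:T/C.
p = 6/40 = 0.150000.
d = −0.75 · ln(1 − (4/3)·0.150000) = −0.75 · ln(0.800000) = −0.75 · (-0.223144) = 0.1674.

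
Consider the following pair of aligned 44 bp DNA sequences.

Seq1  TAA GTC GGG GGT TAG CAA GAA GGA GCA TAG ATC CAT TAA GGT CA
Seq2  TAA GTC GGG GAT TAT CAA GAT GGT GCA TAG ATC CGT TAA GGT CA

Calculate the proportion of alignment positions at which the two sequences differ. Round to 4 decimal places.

Mismatches occur at site 11 (G→A), site 15 (G→T), site 21 (A→T), site 24 (A→T), site 35 (A→G).
There are 5 differences over 44 sites, so p = 5/44 = 0.1136.

0.1136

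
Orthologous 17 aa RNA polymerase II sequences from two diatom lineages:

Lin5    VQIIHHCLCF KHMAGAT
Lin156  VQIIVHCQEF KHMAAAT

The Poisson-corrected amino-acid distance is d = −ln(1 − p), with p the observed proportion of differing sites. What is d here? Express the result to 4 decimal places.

Differing sites — 5:H/V; 8:L/Q; 9:C/E; 15:G/A.
p = 4/17 = 0.235294.
d = −ln(1 − 0.235294) = −ln(0.764706) = 0.2683.

0.2683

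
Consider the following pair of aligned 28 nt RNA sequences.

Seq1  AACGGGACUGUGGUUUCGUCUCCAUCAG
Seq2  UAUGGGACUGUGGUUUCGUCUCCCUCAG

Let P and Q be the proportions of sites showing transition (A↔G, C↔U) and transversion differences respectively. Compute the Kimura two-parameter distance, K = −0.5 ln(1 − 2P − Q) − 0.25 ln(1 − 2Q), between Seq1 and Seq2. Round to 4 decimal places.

Differing sites — 1:A/U (Tv); 3:C/U (Ti); 24:A/C (Tv).
Of the 3 differences, 1 transition and 2 transversions over 28 sites: P = 1/28 = 0.035714, Q = 2/28 = 0.071429.
d = −0.5·ln(0.857143) − 0.25·ln(0.857142) = −0.5·(-0.154151) − 0.25·(-0.154152) = 0.1156.

0.1156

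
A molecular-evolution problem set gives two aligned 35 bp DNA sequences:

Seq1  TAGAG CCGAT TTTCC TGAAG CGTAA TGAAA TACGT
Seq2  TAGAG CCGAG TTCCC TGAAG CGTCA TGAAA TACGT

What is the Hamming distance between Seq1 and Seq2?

3

Differing sites — 10:T/G; 13:T/C; 24:A/C.
That gives 3 mismatches out of 35 aligned sites, so the Hamming distance is 3.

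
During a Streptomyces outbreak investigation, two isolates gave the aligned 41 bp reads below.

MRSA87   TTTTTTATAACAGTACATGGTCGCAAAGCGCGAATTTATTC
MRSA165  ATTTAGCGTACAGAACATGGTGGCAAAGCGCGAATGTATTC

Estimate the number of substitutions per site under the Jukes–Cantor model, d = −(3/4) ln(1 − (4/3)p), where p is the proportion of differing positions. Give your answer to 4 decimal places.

0.2597

The sequences differ at positions 1 (T/A), 5 (T/A), 6 (T/G), 7 (A/C), 8 (T/G), 9 (A/T), 14 (T/A), 22 (C/G), 36 (T/G).
p = 9/41 = 0.219512.
d = −0.75 · ln(1 − (4/3)·0.219512) = −0.75 · ln(0.707317) = −0.75 · (-0.346276) = 0.2597.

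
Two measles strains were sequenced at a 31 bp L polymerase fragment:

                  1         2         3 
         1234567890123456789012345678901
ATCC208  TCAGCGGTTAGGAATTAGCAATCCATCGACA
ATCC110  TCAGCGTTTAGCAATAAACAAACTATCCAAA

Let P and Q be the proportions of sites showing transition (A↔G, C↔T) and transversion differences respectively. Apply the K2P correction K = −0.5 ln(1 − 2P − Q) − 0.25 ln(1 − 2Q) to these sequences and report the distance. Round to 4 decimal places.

0.3171

Mismatches occur at site 7 (G/T, transversion), site 12 (G/C, transversion), site 16 (T/A, transversion), site 18 (G/A, transition), site 22 (T/A, transversion), site 24 (C/T, transition), site 28 (G/C, transversion), site 30 (C/A, transversion).
Of the 8 differences, 2 transitions and 6 transversions over 31 sites: P = 2/31 = 0.064516, Q = 6/31 = 0.193548.
d = −0.5·ln(0.677420) − 0.25·ln(0.612904) = −0.5·(-0.389464) − 0.25·(-0.489547) = 0.3171.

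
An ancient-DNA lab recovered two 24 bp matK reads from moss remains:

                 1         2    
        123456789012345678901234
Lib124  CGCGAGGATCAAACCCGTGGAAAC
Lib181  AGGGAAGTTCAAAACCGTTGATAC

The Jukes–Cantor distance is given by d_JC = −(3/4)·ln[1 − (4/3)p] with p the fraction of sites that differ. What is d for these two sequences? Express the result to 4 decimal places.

0.3694

The sequences differ at positions 1 (C/A), 3 (C/G), 6 (G/A), 8 (A/T), 14 (C/A), 19 (G/T), 22 (A/T).
p = 7/24 = 0.291667.
d = −0.75 · ln(1 − (4/3)·0.291667) = −0.75 · ln(0.611111) = −0.75 · (-0.492477) = 0.3694.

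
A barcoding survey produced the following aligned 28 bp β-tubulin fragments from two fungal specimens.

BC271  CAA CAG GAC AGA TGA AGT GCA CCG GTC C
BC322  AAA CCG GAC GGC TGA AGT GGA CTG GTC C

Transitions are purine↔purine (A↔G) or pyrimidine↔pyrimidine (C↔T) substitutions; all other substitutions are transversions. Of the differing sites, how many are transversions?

The sequences differ at positions 1 (C/A, transversion), 5 (A/C, transversion), 10 (A/G, transition), 12 (A/C, transversion), 20 (C/G, transversion), 23 (C/T, transition).
Of the 6 differences, 2 transitions and 4 transversions, so the answer is 4.

4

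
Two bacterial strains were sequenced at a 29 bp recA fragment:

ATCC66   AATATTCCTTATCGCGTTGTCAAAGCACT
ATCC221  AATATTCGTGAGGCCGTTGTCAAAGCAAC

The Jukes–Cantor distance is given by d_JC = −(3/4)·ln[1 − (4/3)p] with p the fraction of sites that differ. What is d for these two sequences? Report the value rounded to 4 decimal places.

Mismatches occur at site 8 (C→G), site 10 (T→G), site 12 (T→G), site 13 (C→G), site 14 (G→C), site 28 (C→A), site 29 (T→C).
p = 7/29 = 0.241379.
d = −0.75 · ln(1 − (4/3)·0.241379) = −0.75 · ln(0.678161) = −0.75 · (-0.388371) = 0.2913.

0.2913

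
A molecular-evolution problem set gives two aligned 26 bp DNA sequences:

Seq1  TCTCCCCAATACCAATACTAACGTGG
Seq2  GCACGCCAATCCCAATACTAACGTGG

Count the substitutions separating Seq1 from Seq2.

4

Mismatches occur at site 1 (T→G), site 3 (T→A), site 5 (C→G), site 11 (A→C).
That gives 4 mismatches out of 26 aligned sites, so the Hamming distance is 4.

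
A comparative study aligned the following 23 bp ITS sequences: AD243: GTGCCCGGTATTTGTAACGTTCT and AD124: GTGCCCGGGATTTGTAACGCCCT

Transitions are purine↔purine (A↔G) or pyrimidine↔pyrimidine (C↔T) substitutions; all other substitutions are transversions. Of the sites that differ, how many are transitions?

Differing sites — 9:T/G (Tv); 20:T/C (Ti); 21:T/C (Ti).
Of the 3 differences, 2 transitions and 1 transversion, so the answer is 2.

2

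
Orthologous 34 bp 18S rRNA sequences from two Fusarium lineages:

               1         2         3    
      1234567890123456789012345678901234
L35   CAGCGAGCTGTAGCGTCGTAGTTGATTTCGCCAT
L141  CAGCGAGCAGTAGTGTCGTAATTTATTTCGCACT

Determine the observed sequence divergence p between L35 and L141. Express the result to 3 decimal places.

The sequences differ at positions 9 (T/A), 14 (C/T), 21 (G/A), 24 (G/T), 32 (C/A), 33 (A/C).
There are 6 differences over 34 sites, so p = 6/34 = 0.176.

0.176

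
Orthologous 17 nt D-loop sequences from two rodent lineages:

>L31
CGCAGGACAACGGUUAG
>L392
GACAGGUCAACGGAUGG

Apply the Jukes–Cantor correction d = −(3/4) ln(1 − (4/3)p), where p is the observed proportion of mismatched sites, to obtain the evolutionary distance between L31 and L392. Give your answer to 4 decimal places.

The sequences differ at positions 1 (C/G), 2 (G/A), 7 (A/U), 14 (U/A), 16 (A/G).
p = 5/17 = 0.294118.
d = −0.75 · ln(1 − (4/3)·0.294118) = −0.75 · ln(0.607843) = −0.75 · (-0.497839) = 0.3734.

0.3734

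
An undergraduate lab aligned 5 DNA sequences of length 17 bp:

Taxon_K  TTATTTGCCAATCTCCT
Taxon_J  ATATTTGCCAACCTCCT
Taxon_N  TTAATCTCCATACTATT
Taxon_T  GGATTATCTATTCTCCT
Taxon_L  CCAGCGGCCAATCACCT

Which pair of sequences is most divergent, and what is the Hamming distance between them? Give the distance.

11

Pairwise Hamming distances:
  Taxon_K vs Taxon_J: 2
  Taxon_K vs Taxon_N: 7
  Taxon_K vs Taxon_T: 6
  Taxon_K vs Taxon_L: 6
  Taxon_J vs Taxon_N: 8
  Taxon_J vs Taxon_T: 7
  Taxon_J vs Taxon_L: 7
  Taxon_N vs Taxon_T: 8
  Taxon_N vs Taxon_L: 11
  Taxon_T vs Taxon_L: 9
The largest is 11, between Taxon_N and Taxon_L.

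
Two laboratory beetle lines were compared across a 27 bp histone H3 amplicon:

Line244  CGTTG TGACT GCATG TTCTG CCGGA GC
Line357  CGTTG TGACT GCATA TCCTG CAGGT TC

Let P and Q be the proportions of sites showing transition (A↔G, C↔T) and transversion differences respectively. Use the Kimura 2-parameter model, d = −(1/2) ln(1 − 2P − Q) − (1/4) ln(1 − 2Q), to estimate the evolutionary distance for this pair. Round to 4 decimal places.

0.2129

Mismatches occur at site 15 (G↔A, transition), site 17 (T↔C, transition), site 22 (C↔A, transversion), site 25 (A↔T, transversion), site 26 (G↔T, transversion).
Of the 5 differences, 2 transitions and 3 transversions over 27 sites: P = 2/27 = 0.074074, Q = 3/27 = 0.111111.
d = −0.5·ln(0.740741) − 0.25·ln(0.777778) = −0.5·(-0.300104) − 0.25·(-0.251314) = 0.2129.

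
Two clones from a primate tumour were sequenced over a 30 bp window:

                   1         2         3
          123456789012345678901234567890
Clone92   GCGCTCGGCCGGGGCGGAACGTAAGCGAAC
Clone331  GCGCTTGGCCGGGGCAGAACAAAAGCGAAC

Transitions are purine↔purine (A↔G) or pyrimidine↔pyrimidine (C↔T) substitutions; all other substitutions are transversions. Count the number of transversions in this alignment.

1

Mismatches occur at site 6 (C↔T, transition), site 16 (G↔A, transition), site 21 (G↔A, transition), site 22 (T↔A, transversion).
Of the 4 differences, 3 transitions and 1 transversion, so the answer is 1.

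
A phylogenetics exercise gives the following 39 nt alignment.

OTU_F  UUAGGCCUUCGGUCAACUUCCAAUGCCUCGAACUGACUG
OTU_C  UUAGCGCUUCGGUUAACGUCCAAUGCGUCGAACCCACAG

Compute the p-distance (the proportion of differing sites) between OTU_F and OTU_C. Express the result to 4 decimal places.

Mismatches occur at site 5 (G↔C), site 6 (C↔G), site 14 (C↔U), site 18 (U↔G), site 27 (C↔G), site 34 (U↔C), site 35 (G↔C), site 38 (U↔A).
There are 8 differences over 39 sites, so p = 8/39 = 0.2051.

0.2051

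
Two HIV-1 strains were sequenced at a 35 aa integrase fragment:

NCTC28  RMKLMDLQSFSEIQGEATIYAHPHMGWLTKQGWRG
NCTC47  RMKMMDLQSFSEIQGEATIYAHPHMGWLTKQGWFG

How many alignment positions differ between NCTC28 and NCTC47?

The sequences differ at positions 4 (L/M), 34 (R/F).
That gives 2 mismatches out of 35 aligned sites, so the Hamming distance is 2.

2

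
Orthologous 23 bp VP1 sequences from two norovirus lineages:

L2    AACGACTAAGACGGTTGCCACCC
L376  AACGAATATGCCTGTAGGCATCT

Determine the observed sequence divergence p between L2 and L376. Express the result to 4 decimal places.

0.3478

Mismatches occur at site 6 (C/A), site 9 (A/T), site 11 (A/C), site 13 (G/T), site 16 (T/A), site 18 (C/G), site 21 (C/T), site 23 (C/T).
There are 8 differences over 23 sites, so p = 8/23 = 0.3478.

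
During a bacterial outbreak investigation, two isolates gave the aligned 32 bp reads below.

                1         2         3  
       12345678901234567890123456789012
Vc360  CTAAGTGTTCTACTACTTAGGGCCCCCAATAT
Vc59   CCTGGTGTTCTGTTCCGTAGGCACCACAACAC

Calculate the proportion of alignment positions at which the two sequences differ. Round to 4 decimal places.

0.3750

The sequences differ at positions 2 (T/C), 3 (A/T), 4 (A/G), 12 (A/G), 13 (C/T), 15 (A/C), 17 (T/G), 22 (G/C), 23 (C/A), 26 (C/A), 30 (T/C), 32 (T/C).
There are 12 differences over 32 sites, so p = 12/32 = 0.3750.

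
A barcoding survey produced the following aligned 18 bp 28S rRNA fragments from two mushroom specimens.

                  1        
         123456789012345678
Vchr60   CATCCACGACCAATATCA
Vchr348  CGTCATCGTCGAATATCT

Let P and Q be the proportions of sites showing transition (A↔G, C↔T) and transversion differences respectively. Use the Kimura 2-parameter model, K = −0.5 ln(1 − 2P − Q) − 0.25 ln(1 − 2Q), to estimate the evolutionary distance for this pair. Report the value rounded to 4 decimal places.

Mismatches occur at site 2 (A→G, transition), site 5 (C→A, transversion), site 6 (A→T, transversion), site 9 (A→T, transversion), site 11 (C→G, transversion), site 18 (A→T, transversion).
Of the 6 differences, 1 transition and 5 transversions over 18 sites: P = 1/18 = 0.055556, Q = 5/18 = 0.277778.
d = −0.5·ln(0.611110) − 0.25·ln(0.444444) = −0.5·(-0.492478) − 0.25·(-0.810931) = 0.4490.

0.4490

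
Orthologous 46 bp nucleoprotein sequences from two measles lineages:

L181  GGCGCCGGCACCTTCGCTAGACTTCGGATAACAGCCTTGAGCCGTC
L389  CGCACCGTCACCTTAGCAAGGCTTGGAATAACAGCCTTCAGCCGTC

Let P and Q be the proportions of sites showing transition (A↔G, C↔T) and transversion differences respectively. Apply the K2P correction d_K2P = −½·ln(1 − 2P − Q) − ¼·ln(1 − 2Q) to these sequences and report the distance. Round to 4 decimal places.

Mismatches occur at site 1 (G→C, transversion), site 4 (G→A, transition), site 8 (G→T, transversion), site 15 (C→A, transversion), site 18 (T→A, transversion), site 21 (A→G, transition), site 25 (C→G, transversion), site 27 (G→A, transition), site 39 (G→C, transversion).
Of the 9 differences, 3 transitions and 6 transversions over 46 sites: P = 3/46 = 0.065217, Q = 6/46 = 0.130435.
d = −0.5·ln(0.739131) − 0.25·ln(0.739130) = −0.5·(-0.302280) − 0.25·(-0.302281) = 0.2267.

0.2267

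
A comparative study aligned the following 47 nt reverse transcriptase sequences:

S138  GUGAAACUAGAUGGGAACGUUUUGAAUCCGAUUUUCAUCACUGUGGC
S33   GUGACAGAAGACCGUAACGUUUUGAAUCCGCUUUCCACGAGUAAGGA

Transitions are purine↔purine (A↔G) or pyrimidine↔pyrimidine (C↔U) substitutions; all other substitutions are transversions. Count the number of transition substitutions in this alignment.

Mismatches occur at site 5 (A→C, transversion), site 7 (C→G, transversion), site 8 (U→A, transversion), site 12 (U→C, transition), site 13 (G→C, transversion), site 15 (G→U, transversion), site 31 (A→C, transversion), site 35 (U→C, transition), site 38 (U→C, transition), site 39 (C→G, transversion), site 41 (C→G, transversion), site 43 (G→A, transition), site 44 (U→A, transversion), site 47 (C→A, transversion).
Of the 14 differences, 4 transitions and 10 transversions, so the answer is 4.

4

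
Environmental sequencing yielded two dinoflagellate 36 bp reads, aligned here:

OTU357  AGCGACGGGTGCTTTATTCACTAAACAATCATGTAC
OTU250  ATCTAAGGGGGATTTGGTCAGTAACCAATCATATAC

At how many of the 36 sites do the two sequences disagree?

Differing sites — 2:G/T; 4:G/T; 6:C/A; 10:T/G; 12:C/A; 16:A/G; 17:T/G; 21:C/G; 25:A/C; 33:G/A.
That gives 10 mismatches out of 36 aligned sites, so the Hamming distance is 10.

10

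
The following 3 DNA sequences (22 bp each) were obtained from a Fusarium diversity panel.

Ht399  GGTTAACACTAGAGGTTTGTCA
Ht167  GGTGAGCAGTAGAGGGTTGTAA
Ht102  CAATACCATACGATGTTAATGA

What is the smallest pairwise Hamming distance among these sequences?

5

Pairwise Hamming distances:
  Ht399 vs Ht167: 5
  Ht399 vs Ht102: 11
  Ht167 vs Ht102: 13
The smallest is 5, between Ht399 and Ht167.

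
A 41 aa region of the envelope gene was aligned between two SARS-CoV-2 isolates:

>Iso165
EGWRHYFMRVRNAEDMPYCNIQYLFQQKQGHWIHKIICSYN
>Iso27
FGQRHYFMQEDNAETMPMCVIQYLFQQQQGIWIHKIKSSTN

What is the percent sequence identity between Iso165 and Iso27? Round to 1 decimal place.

68.3%

Mismatches occur at site 1 (E→F), site 3 (W→Q), site 9 (R→Q), site 10 (V→E), site 11 (R→D), site 15 (D→T), site 18 (Y→M), site 20 (N→V), site 28 (K→Q), site 31 (H→I), site 37 (I→K), site 38 (C→S), site 40 (Y→T).
28 of the 41 sites match, so the percent identity is 28/41 × 100 = 68.3%.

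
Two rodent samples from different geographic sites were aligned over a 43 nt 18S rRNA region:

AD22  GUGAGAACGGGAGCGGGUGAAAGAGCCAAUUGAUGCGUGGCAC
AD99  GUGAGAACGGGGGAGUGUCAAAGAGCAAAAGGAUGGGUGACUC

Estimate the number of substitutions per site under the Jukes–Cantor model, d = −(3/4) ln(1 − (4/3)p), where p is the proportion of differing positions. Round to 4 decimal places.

0.2784

The sequences differ at positions 12 (A/G), 14 (C/A), 16 (G/U), 19 (G/C), 27 (C/A), 30 (U/A), 31 (U/G), 36 (C/G), 40 (G/A), 42 (A/U).
p = 10/43 = 0.232558.
d = −0.75 · ln(1 − (4/3)·0.232558) = −0.75 · ln(0.689923) = −0.75 · (-0.371175) = 0.2784.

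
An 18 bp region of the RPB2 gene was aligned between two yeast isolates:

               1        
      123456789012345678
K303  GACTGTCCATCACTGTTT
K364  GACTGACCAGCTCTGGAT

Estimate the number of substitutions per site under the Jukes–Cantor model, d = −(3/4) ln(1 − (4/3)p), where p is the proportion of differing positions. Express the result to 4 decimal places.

0.3470

The sequences differ at positions 6 (T/A), 10 (T/G), 12 (A/T), 16 (T/G), 17 (T/A).
p = 5/18 = 0.277778.
d = −0.75 · ln(1 − (4/3)·0.277778) = −0.75 · ln(0.629629) = −0.75 · (-0.462625) = 0.3470.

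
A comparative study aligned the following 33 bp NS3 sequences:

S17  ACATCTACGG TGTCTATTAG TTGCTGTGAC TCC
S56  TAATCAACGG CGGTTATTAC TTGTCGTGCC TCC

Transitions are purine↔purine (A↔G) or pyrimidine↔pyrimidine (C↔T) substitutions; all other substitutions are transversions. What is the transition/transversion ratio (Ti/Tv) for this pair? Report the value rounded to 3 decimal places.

Differing sites — 1:A/T (Tv); 2:C/A (Tv); 6:T/A (Tv); 11:T/C (Ti); 13:T/G (Tv); 14:C/T (Ti); 20:G/C (Tv); 24:C/T (Ti); 25:T/C (Ti); 29:A/C (Tv).
Of the 10 differences, 4 transitions and 6 transversions, so Ti/Tv = 4/6 = 0.667.

0.667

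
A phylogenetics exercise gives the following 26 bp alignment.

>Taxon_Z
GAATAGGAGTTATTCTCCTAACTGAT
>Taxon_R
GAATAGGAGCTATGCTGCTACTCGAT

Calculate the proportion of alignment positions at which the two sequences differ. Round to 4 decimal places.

Mismatches occur at site 10 (T/C), site 14 (T/G), site 17 (C/G), site 21 (A/C), site 22 (C/T), site 23 (T/C).
There are 6 differences over 26 sites, so p = 6/26 = 0.2308.

0.2308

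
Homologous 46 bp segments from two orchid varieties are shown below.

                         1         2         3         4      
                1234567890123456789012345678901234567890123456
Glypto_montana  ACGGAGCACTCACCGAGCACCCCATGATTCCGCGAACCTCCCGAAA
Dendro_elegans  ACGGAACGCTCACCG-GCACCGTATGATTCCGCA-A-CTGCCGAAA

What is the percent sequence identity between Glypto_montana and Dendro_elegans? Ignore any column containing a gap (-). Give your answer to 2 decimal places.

86.05%

Excluding the 3 gap columns leaves 43 comparable sites.
The sequences differ at positions 6 (G/A), 8 (A/G), 22 (C/G), 23 (C/T), 34 (G/A), 40 (C/G).
37 of the 43 comparable sites match, so the percent identity is 37/43 × 100 = 86.05%.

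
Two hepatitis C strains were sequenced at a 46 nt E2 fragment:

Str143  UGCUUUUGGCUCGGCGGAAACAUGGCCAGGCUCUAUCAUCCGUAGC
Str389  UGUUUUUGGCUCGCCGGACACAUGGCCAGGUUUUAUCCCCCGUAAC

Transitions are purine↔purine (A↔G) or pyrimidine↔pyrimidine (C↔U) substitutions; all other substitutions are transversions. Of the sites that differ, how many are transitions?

Differing sites — 3:C/U (Ti); 14:G/C (Tv); 19:A/C (Tv); 31:C/U (Ti); 33:C/U (Ti); 38:A/C (Tv); 39:U/C (Ti); 45:G/A (Ti).
Of the 8 differences, 5 transitions and 3 transversions, so the answer is 5.

5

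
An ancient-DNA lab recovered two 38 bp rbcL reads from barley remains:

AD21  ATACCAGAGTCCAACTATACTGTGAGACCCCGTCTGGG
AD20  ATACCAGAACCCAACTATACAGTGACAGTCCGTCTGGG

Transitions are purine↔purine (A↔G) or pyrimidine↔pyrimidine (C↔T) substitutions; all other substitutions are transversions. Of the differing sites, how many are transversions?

3

Mismatches occur at site 9 (G/A, transition), site 10 (T/C, transition), site 21 (T/A, transversion), site 26 (G/C, transversion), site 28 (C/G, transversion), site 29 (C/T, transition).
Of the 6 differences, 3 transitions and 3 transversions, so the answer is 3.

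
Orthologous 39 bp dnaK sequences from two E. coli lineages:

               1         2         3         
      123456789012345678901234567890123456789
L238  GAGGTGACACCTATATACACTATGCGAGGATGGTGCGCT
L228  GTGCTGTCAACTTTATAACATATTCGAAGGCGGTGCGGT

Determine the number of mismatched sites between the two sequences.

Differing sites — 2:A/T; 4:G/C; 7:A/T; 10:C/A; 13:A/T; 18:C/A; 19:A/C; 20:C/A; 24:G/T; 28:G/A; 30:A/G; 31:T/C; 38:C/G.
That gives 13 mismatches out of 39 aligned sites, so the Hamming distance is 13.

13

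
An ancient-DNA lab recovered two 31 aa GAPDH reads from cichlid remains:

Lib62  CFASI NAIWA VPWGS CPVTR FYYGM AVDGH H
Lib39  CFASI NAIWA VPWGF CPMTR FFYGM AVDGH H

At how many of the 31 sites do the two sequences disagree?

Mismatches occur at site 15 (S↔F), site 18 (V↔M), site 22 (Y↔F).
That gives 3 mismatches out of 31 aligned sites, so the Hamming distance is 3.

3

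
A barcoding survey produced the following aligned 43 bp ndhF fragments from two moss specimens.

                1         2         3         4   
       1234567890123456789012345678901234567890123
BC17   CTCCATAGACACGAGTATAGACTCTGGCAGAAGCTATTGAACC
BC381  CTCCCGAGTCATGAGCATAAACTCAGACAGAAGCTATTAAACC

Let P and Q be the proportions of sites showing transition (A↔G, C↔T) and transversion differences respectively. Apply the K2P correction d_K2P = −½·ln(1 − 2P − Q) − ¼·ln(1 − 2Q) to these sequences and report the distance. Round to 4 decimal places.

The sequences differ at positions 5 (A/C, transversion), 6 (T/G, transversion), 9 (A/T, transversion), 12 (C/T, transition), 16 (T/C, transition), 20 (G/A, transition), 25 (T/A, transversion), 27 (G/A, transition), 39 (G/A, transition).
Of the 9 differences, 5 transitions and 4 transversions over 43 sites: P = 5/43 = 0.116279, Q = 4/43 = 0.093023.
d = −0.5·ln(0.674419) − 0.25·ln(0.813954) = −0.5·(-0.393904) − 0.25·(-0.205851) = 0.2484.

0.2484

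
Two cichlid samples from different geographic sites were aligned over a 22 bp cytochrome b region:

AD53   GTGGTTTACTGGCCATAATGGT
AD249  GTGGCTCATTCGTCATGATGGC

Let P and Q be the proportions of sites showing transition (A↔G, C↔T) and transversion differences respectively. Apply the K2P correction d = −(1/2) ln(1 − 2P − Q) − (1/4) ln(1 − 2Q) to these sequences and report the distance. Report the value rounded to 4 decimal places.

The sequences differ at positions 5 (T/C, transition), 7 (T/C, transition), 9 (C/T, transition), 11 (G/C, transversion), 13 (C/T, transition), 17 (A/G, transition), 22 (T/C, transition).
Of the 7 differences, 6 transitions and 1 transversion over 22 sites: P = 6/22 = 0.272727, Q = 1/22 = 0.045455.
d = −0.5·ln(0.409091) − 0.25·ln(0.909090) = −0.5·(-0.893818) − 0.25·(-0.095311) = 0.4707.

0.4707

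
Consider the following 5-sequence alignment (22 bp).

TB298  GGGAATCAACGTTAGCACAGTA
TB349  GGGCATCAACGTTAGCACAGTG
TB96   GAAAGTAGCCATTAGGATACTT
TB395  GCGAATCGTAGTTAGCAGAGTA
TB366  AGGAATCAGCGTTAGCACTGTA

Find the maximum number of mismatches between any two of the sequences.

Pairwise Hamming distances:
  TB298 vs TB349: 2
  TB298 vs TB96: 11
  TB298 vs TB395: 5
  TB298 vs TB366: 3
  TB349 vs TB96: 12
  TB349 vs TB395: 7
  TB349 vs TB366: 5
  TB96 vs TB395: 11
  TB96 vs TB366: 13
  TB395 vs TB366: 7
The largest is 13, between TB96 and TB366.

13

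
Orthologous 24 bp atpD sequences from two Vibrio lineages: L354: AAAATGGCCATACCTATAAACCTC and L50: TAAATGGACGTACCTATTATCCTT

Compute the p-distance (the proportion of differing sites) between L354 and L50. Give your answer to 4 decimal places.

Mismatches occur at site 1 (A↔T), site 8 (C↔A), site 10 (A↔G), site 18 (A↔T), site 20 (A↔T), site 24 (C↔T).
There are 6 differences over 24 sites, so p = 6/24 = 0.2500.

0.2500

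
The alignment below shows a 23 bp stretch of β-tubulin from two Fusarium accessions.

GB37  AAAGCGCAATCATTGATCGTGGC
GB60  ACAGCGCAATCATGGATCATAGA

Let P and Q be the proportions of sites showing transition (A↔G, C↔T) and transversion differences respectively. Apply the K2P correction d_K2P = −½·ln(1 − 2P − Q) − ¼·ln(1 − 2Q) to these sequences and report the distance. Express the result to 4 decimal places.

0.2570

Differing sites — 2:A/C (Tv); 14:T/G (Tv); 19:G/A (Ti); 21:G/A (Ti); 23:C/A (Tv).
Of the 5 differences, 2 transitions and 3 transversions over 23 sites: P = 2/23 = 0.086957, Q = 3/23 = 0.130435.
d = −0.5·ln(0.695651) − 0.25·ln(0.739130) = −0.5·(-0.362907) − 0.25·(-0.302281) = 0.2570.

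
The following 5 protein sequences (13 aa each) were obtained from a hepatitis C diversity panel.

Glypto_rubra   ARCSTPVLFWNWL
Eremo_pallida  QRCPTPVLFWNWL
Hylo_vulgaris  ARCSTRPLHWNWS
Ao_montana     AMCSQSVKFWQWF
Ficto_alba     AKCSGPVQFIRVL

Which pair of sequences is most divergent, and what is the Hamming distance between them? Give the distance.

10

Pairwise Hamming distances:
  Glypto_rubra vs Eremo_pallida: 2
  Glypto_rubra vs Hylo_vulgaris: 4
  Glypto_rubra vs Ao_montana: 6
  Glypto_rubra vs Ficto_alba: 6
  Eremo_pallida vs Hylo_vulgaris: 6
  Eremo_pallida vs Ao_montana: 8
  Eremo_pallida vs Ficto_alba: 8
  Hylo_vulgaris vs Ao_montana: 8
  Hylo_vulgaris vs Ficto_alba: 10
  Ao_montana vs Ficto_alba: 8
The largest is 10, between Hylo_vulgaris and Ficto_alba.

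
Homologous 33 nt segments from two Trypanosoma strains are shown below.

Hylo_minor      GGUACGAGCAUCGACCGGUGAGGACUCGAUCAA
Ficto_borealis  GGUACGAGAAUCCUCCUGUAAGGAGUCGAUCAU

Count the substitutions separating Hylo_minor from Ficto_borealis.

7

The sequences differ at positions 9 (C/A), 13 (G/C), 14 (A/U), 17 (G/U), 20 (G/A), 25 (C/G), 33 (A/U).
That gives 7 mismatches out of 33 aligned sites, so the Hamming distance is 7.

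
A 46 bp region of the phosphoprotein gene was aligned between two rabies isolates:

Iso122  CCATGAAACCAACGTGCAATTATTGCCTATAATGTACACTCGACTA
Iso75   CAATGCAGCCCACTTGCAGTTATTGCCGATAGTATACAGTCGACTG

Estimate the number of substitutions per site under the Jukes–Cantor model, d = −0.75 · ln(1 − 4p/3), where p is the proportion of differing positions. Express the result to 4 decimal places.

0.2880

The sequences differ at positions 2 (C/A), 6 (A/C), 8 (A/G), 11 (A/C), 14 (G/T), 19 (A/G), 28 (T/G), 32 (A/G), 34 (G/A), 39 (C/G), 46 (A/G).
p = 11/46 = 0.239130.
d = −0.75 · ln(1 − (4/3)·0.239130) = −0.75 · ln(0.681160) = −0.75 · (-0.383958) = 0.2880.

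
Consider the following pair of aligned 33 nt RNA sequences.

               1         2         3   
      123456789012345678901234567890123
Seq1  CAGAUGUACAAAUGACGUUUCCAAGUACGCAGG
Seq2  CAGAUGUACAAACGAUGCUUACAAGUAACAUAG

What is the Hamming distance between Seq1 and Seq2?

9

Differing sites — 13:U/C; 16:C/U; 18:U/C; 21:C/A; 28:C/A; 29:G/C; 30:C/A; 31:A/U; 32:G/A.
That gives 9 mismatches out of 33 aligned sites, so the Hamming distance is 9.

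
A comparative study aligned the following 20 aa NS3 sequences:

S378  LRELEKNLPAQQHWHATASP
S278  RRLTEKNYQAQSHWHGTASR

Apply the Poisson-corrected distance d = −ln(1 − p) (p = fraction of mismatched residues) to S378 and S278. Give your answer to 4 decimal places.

0.5108

Mismatches occur at site 1 (L→R), site 3 (E→L), site 4 (L→T), site 8 (L→Y), site 9 (P→Q), site 12 (Q→S), site 16 (A→G), site 20 (P→R).
p = 8/20 = 0.400000.
d = −ln(1 − 0.400000) = −ln(0.600000) = 0.5108.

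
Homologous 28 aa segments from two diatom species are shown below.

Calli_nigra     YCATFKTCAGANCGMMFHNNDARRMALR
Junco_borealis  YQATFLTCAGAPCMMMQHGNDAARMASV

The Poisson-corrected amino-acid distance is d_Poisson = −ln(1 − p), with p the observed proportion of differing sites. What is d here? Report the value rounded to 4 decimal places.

0.3878

Differing sites — 2:C/Q; 6:K/L; 12:N/P; 14:G/M; 17:F/Q; 19:N/G; 23:R/A; 27:L/S; 28:R/V.
p = 9/28 = 0.321429.
d = −ln(1 − 0.321429) = −ln(0.678571) = 0.3878.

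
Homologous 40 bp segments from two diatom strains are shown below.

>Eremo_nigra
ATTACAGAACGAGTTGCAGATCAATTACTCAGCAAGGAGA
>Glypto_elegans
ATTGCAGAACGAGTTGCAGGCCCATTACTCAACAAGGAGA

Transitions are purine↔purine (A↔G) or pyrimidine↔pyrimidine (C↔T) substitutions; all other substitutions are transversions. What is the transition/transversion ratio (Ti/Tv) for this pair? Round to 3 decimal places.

Mismatches occur at site 4 (A→G, transition), site 20 (A→G, transition), site 21 (T→C, transition), site 23 (A→C, transversion), site 32 (G→A, transition).
Of the 5 differences, 4 transitions and 1 transversion, so Ti/Tv = 4/1 = 4.000.

4.000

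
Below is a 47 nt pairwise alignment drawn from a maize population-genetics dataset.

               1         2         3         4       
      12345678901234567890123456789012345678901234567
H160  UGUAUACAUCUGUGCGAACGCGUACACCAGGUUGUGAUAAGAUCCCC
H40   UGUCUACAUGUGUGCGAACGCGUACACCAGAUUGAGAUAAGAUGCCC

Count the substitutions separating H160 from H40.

5

Mismatches occur at site 4 (A→C), site 10 (C→G), site 31 (G→A), site 35 (U→A), site 44 (C→G).
That gives 5 mismatches out of 47 aligned sites, so the Hamming distance is 5.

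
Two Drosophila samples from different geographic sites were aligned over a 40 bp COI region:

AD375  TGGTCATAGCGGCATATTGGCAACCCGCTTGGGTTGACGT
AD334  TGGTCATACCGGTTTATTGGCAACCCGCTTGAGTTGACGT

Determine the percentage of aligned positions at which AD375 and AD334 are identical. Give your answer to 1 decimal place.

90.0%

Differing sites — 9:G/C; 13:C/T; 14:A/T; 32:G/A.
36 of the 40 sites match, so the percent identity is 36/40 × 100 = 90.0%.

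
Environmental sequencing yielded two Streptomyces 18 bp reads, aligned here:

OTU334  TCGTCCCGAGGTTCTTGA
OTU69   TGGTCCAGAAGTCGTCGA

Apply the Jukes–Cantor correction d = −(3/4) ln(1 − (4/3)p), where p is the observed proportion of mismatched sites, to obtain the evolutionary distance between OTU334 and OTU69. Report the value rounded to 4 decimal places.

0.4408

Differing sites — 2:C/G; 7:C/A; 10:G/A; 13:T/C; 14:C/G; 16:T/C.
p = 6/18 = 0.333333.
d = −0.75 · ln(1 − (4/3)·0.333333) = −0.75 · ln(0.555556) = −0.75 · (-0.587786) = 0.4408.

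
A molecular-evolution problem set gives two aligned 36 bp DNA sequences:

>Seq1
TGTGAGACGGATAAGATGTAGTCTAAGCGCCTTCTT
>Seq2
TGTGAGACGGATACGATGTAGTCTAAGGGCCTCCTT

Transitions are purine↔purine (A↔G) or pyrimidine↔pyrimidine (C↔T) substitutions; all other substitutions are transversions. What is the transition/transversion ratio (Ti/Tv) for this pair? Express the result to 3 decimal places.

0.500

Mismatches occur at site 14 (A→C, transversion), site 28 (C→G, transversion), site 33 (T→C, transition).
Of the 3 differences, 1 transition and 2 transversions, so Ti/Tv = 1/2 = 0.500.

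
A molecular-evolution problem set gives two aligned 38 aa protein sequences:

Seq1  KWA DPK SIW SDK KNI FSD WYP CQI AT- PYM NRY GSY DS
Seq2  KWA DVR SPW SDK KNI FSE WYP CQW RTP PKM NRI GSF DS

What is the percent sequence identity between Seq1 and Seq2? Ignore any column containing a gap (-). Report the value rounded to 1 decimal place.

Excluding the 1 gap column leaves 37 comparable sites.
The sequences differ at positions 5 (P/V), 6 (K/R), 8 (I/P), 18 (D/E), 24 (I/W), 25 (A/R), 29 (Y/K), 33 (Y/I), 36 (Y/F).
28 of the 37 comparable sites match, so the percent identity is 28/37 × 100 = 75.7%.

75.7%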